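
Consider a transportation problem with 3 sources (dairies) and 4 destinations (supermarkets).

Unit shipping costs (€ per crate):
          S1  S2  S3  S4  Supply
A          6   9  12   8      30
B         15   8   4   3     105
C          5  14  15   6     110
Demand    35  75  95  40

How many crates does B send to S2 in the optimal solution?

Solving gives:
  A to S2: 30 × €9 = €270
  B to S2: 10 × €8 = €80
  B to S3: 95 × €4 = €380
  C to S1: 35 × €5 = €175
  C to S2: 35 × €14 = €490
  C to S4: 40 × €6 = €240
Total cost = €1635.
So B→S2 carries 10 crates.

10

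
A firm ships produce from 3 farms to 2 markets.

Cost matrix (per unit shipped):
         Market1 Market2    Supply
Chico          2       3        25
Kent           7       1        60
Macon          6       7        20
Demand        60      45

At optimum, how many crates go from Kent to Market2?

45

Solving gives:
  Chico->Market1: 25 crates
  Kent->Market1: 15 crates
  Kent->Market2: 45 crates
  Macon->Market1: 20 crates
Total cost = 320.
So Kent→Market2 carries 45 crates.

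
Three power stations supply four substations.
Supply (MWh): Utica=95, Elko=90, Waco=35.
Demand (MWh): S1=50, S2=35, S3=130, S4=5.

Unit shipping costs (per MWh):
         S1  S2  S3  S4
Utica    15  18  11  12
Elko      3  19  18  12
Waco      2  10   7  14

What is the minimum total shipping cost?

2165

Optimal allocation:
  Utica->S3: 95 × 11 = 1045
  Elko->S1: 50 × 3 = 150
  Elko->S2: 35 × 19 = 665
  Elko->S4: 5 × 12 = 60
  Waco->S3: 35 × 7 = 245
Total = 1045 + 150 + 665 + 60 + 245 = 2165.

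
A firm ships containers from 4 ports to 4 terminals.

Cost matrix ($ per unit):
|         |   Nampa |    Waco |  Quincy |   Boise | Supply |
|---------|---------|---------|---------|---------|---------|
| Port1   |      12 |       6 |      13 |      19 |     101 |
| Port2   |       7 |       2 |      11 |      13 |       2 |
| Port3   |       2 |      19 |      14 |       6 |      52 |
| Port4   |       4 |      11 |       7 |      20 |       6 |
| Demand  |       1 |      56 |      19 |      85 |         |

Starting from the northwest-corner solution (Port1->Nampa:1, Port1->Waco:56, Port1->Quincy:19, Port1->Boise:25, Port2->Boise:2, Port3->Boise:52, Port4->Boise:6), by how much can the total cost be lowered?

Current plan cost = 1·12 + 56·6 + 19·13 + 25·19 + 2·13 + 52·6 + 6·20 = $1528.
Optimal plan:
  Port1–Waco: 56 TEU
  Port1–Quincy: 14 TEU
  Port1–Boise: 31 TEU
  Port2–Boise: 2 TEU
  Port3–Boise: 52 TEU
  Port4–Nampa: 1 TEU
  Port4–Quincy: 5 TEU
Optimal cost = $1484.
Saving = 1528 − 1484 = $44.

44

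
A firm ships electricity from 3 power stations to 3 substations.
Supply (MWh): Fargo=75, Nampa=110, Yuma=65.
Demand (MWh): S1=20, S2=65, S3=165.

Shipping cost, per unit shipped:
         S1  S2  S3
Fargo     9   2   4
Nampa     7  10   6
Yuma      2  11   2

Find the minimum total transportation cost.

An optimal shipping plan:
  Fargo–S2: 65 MWh
  Fargo–S3: 10 MWh
  Nampa–S3: 110 MWh
  Yuma–S1: 20 MWh
  Yuma–S3: 45 MWh
Total cost = 960.

960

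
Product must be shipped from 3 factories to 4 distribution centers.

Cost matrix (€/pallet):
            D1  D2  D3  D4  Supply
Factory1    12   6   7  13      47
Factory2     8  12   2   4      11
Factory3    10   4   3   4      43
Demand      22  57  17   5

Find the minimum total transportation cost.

591

One minimum-cost allocation:
  Factory1 to D2: 47 × €6 = €282
  Factory2 to D1: 11 × €8 = €88
  Factory3 to D1: 11 × €10 = €110
  Factory3 to D2: 10 × €4 = €40
  Factory3 to D3: 17 × €3 = €51
  Factory3 to D4: 5 × €4 = €20
Total = 282 + 88 + 110 + 40 + 51 + 20 = €591.
(Supply check: Factory1 ships 47; Factory2 ships 11; Factory3 ships 43.)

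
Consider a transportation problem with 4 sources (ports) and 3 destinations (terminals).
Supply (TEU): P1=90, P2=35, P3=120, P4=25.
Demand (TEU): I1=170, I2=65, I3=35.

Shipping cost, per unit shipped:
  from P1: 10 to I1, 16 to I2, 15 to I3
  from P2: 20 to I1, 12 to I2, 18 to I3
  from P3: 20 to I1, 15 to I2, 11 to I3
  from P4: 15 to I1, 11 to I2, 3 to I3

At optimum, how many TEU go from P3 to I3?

The minimum-cost plan:
  P1 to I1: 90 × 10 = 900
  P2 to I2: 35 × 12 = 420
  P3 to I1: 80 × 20 = 1600
  P3 to I2: 30 × 15 = 450
  P3 to I3: 10 × 11 = 110
  P4 to I3: 25 × 3 = 75
Total cost = 3555.
So P3→I3 carries 10 TEU.

10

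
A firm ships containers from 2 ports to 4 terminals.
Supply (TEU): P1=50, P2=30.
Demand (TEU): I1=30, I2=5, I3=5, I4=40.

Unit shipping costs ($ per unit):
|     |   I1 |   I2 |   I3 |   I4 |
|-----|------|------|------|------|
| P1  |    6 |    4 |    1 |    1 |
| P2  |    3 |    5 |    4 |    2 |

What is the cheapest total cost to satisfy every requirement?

155

Optimal allocation:
  P1 to I2: 5 × $4 = $20
  P1 to I3: 5 × $1 = $5
  P1 to I4: 40 × $1 = $40
  P2 to I1: 30 × $3 = $90
Total = 20 + 5 + 40 + 90 = $155.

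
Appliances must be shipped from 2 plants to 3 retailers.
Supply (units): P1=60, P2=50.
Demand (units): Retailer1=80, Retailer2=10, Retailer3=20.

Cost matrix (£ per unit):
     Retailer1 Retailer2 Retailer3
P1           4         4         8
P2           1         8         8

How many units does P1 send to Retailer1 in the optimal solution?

30

Optimal shipments:
  P1 to Retailer1: 30 units
  P1 to Retailer2: 10 units
  P1 to Retailer3: 20 units
  P2 to Retailer1: 50 units
Total cost = £370.
So P1→Retailer1 carries 30 units.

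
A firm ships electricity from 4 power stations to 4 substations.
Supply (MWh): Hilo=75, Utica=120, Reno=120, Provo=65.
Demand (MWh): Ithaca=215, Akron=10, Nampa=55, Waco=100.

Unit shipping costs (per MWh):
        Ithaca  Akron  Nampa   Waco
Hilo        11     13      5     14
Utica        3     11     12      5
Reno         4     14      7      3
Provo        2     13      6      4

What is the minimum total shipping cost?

1385

One minimum-cost allocation:
  Hilo–Ithaca: 10 × 11 = 110
  Hilo–Akron: 10 × 13 = 130
  Hilo–Nampa: 55 × 5 = 275
  Utica–Ithaca: 120 × 3 = 360
  Reno–Ithaca: 20 × 4 = 80
  Reno–Waco: 100 × 3 = 300
  Provo–Ithaca: 65 × 2 = 130
Total = 110 + 130 + 275 + 360 + 80 + 300 + 130 = 1385.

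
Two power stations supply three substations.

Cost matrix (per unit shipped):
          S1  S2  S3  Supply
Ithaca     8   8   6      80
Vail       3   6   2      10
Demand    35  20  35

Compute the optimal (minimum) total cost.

600

One minimum-cost allocation:
  Ithaca->S1: 25 × 8 = 200
  Ithaca->S2: 20 × 8 = 160
  Ithaca->S3: 35 × 6 = 210
  Vail->S1: 10 × 3 = 30
Total = 200 + 160 + 210 + 30 = 600.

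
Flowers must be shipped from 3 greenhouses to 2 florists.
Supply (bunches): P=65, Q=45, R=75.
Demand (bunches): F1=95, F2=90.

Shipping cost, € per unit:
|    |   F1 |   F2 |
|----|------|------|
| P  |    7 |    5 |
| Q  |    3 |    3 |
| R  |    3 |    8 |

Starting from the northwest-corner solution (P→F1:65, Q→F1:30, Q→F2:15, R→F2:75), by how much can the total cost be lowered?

505

Current plan cost = 65·7 + 30·3 + 15·3 + 75·8 = €1190.
Optimal plan:
  P–F2: 65 × €5 = €325
  Q–F1: 20 × €3 = €60
  Q–F2: 25 × €3 = €75
  R–F1: 75 × €3 = €225
Optimal cost = €685.
Saving = 1190 − 685 = €505.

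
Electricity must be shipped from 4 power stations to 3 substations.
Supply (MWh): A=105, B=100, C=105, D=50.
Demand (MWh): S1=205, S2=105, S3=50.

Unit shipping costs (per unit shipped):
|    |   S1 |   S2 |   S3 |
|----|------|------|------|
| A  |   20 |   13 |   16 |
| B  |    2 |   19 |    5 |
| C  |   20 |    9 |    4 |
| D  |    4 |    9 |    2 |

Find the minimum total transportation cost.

2845

Optimal allocation:
  A–S1: 55 × 20 = 1100
  A–S2: 50 × 13 = 650
  B–S1: 100 × 2 = 200
  C–S2: 55 × 9 = 495
  C–S3: 50 × 4 = 200
  D–S1: 50 × 4 = 200
Total = 1100 + 650 + 200 + 495 + 200 + 200 = 2845.
(Supply check: A ships 105; B ships 100; C ships 105; D ships 50.)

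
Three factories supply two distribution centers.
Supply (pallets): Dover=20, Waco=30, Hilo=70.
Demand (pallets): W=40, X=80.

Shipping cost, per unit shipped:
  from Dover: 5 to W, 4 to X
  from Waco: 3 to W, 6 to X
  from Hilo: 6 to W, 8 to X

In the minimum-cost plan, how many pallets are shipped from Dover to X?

Optimal shipments:
  Dover->X: 20 × 4 = 80
  Waco->W: 30 × 3 = 90
  Hilo->W: 10 × 6 = 60
  Hilo->X: 60 × 8 = 480
Total cost = 710.
So Dover→X carries 20 pallets.

20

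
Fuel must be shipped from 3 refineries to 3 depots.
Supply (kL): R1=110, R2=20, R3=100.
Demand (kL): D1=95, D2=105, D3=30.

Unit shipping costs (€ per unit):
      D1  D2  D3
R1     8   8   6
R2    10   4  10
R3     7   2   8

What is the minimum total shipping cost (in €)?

1175

Optimal allocation:
  R1–D1: 80 × €8 = €640
  R1–D3: 30 × €6 = €180
  R2–D2: 20 × €4 = €80
  R3–D1: 15 × €7 = €105
  R3–D2: 85 × €2 = €170
Total = 640 + 180 + 80 + 105 + 170 = €1175.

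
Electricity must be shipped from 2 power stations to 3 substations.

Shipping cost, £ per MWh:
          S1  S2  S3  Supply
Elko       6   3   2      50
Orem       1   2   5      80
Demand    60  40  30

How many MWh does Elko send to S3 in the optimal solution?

30

Optimal shipments:
  Elko to S2: 20 × £3 = £60
  Elko to S3: 30 × £2 = £60
  Orem to S1: 60 × £1 = £60
  Orem to S2: 20 × £2 = £40
Total cost = £220.
So Elko→S3 carries 30 MWh.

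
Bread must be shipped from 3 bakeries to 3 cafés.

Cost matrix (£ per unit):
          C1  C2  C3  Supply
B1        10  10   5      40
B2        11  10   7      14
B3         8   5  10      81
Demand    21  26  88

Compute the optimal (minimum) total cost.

An optimal shipping plan:
  B1→C3: 40 trays
  B2→C3: 14 trays
  B3→C1: 21 trays
  B3→C2: 26 trays
  B3→C3: 34 trays
Total cost = £936.
(Supply check: B1 ships 40; B2 ships 14; B3 ships 81.)

936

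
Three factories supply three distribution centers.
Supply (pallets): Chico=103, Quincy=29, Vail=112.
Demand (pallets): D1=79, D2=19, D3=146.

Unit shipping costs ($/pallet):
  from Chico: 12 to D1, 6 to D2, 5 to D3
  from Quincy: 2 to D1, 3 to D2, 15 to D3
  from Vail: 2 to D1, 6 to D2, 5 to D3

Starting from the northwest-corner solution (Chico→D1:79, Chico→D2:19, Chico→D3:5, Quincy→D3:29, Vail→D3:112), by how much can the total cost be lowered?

1137

Current plan cost = 79·12 + 19·6 + 5·5 + 29·15 + 112·5 = $2082.
Optimal plan:
  Chico–D3: 103 pallets
  Quincy–D1: 10 pallets
  Quincy–D2: 19 pallets
  Vail–D1: 69 pallets
  Vail–D3: 43 pallets
Optimal cost = $945.
Saving = 2082 − 945 = $1137.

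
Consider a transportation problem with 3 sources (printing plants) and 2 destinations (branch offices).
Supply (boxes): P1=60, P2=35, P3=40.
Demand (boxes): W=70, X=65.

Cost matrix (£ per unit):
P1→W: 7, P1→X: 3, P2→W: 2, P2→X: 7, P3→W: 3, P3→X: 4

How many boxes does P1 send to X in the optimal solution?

60

Solving gives:
  P1 to X: 60 × £3 = £180
  P2 to W: 35 × £2 = £70
  P3 to W: 35 × £3 = £105
  P3 to X: 5 × £4 = £20
Total cost = £375.
So P1→X carries 60 boxes.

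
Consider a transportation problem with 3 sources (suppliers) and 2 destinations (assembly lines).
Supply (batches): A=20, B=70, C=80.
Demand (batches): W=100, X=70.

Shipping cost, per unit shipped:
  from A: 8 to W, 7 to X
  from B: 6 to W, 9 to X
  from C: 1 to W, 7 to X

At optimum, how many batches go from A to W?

Solving gives:
  A–X: 20 × 7 = 140
  B–W: 20 × 6 = 120
  B–X: 50 × 9 = 450
  C–W: 80 × 1 = 80
Total cost = 790.
The route A→W is not used.

0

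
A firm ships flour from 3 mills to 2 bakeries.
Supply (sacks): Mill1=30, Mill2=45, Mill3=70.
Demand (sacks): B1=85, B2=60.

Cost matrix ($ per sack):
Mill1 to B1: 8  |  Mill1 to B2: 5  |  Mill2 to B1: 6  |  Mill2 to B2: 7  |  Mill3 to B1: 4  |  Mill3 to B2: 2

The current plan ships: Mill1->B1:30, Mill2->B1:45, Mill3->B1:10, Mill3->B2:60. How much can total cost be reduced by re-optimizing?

30

Current plan cost = 30·8 + 45·6 + 10·4 + 60·2 = $670.
Optimal plan:
  Mill1->B2: 30 × $5 = $150
  Mill2->B1: 45 × $6 = $270
  Mill3->B1: 40 × $4 = $160
  Mill3->B2: 30 × $2 = $60
Optimal cost = $640.
Saving = 670 − 640 = $30.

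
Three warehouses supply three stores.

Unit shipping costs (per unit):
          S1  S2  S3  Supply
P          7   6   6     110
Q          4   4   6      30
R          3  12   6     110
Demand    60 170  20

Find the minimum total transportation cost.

An optimal shipping plan:
  P–S2: 110 × 6 = 660
  Q–S2: 30 × 4 = 120
  R–S1: 60 × 3 = 180
  R–S2: 30 × 12 = 360
  R–S3: 20 × 6 = 120
Total = 660 + 120 + 180 + 360 + 120 = 1440.

1440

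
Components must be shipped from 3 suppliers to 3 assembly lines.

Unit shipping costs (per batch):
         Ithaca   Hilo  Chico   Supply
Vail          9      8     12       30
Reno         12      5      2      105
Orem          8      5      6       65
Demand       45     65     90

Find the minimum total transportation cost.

895

One minimum-cost allocation:
  Vail→Ithaca: 30 × 9 = 270
  Reno→Hilo: 15 × 5 = 75
  Reno→Chico: 90 × 2 = 180
  Orem→Ithaca: 15 × 8 = 120
  Orem→Hilo: 50 × 5 = 250
Total = 270 + 75 + 180 + 120 + 250 = 895.
(Supply check: Vail ships 30; Reno ships 105; Orem ships 65.)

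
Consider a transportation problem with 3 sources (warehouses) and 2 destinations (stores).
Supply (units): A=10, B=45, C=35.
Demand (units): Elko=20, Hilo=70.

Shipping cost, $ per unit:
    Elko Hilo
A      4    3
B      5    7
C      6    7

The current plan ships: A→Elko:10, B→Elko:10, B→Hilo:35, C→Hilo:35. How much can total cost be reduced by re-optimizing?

30

Current plan cost = 10·4 + 10·5 + 35·7 + 35·7 = $580.
Optimal plan:
  A to Hilo: 10 units
  B to Elko: 20 units
  B to Hilo: 25 units
  C to Hilo: 35 units
Optimal cost = $550.
Saving = 580 − 550 = $30.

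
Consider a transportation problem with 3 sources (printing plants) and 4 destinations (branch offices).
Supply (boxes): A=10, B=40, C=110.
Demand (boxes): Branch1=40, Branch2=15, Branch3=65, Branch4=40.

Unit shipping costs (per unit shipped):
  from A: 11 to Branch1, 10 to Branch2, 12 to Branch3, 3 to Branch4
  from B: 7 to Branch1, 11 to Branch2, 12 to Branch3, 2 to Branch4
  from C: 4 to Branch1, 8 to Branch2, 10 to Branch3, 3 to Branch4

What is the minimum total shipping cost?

1030

A cheapest plan:
  A→Branch2: 10 × 10 = 100
  B→Branch4: 40 × 2 = 80
  C→Branch1: 40 × 4 = 160
  C→Branch2: 5 × 8 = 40
  C→Branch3: 65 × 10 = 650
Total = 100 + 80 + 160 + 40 + 650 = 1030.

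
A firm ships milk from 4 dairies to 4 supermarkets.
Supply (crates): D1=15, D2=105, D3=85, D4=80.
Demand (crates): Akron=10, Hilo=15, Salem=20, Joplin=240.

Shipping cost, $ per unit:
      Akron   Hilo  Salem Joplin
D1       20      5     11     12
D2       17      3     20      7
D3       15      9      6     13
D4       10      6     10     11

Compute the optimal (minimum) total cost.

An optimal shipping plan:
  D1–Hilo: 15 × $5 = $75
  D2–Joplin: 105 × $7 = $735
  D3–Salem: 20 × $6 = $120
  D3–Joplin: 65 × $13 = $845
  D4–Akron: 10 × $10 = $100
  D4–Joplin: 70 × $11 = $770
Total = 75 + 735 + 120 + 845 + 100 + 770 = $2645.

2645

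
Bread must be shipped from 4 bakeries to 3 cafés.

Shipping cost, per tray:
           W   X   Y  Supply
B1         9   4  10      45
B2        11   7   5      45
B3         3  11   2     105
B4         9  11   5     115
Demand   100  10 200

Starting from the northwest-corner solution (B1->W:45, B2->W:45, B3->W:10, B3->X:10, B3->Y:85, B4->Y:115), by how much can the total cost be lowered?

355

Current plan cost = 45·9 + 45·11 + 10·3 + 10·11 + 85·2 + 115·5 = 1785.
Optimal plan:
  B1→W: 35 × 9 = 315
  B1→X: 10 × 4 = 40
  B2→Y: 45 × 5 = 225
  B3→W: 65 × 3 = 195
  B3→Y: 40 × 2 = 80
  B4→Y: 115 × 5 = 575
Optimal cost = 1430.
Saving = 1785 − 1430 = 355.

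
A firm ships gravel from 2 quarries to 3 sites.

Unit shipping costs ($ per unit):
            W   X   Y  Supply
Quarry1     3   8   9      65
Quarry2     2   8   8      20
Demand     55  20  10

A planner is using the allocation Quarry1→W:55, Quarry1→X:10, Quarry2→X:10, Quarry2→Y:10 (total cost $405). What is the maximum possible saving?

Current plan cost = 55·3 + 10·8 + 10·8 + 10·8 = $405.
Optimal plan:
  Quarry1 to W: 35 × $3 = $105
  Quarry1 to X: 20 × $8 = $160
  Quarry1 to Y: 10 × $9 = $90
  Quarry2 to W: 20 × $2 = $40
Optimal cost = $395.
Saving = 405 − 395 = $10.

10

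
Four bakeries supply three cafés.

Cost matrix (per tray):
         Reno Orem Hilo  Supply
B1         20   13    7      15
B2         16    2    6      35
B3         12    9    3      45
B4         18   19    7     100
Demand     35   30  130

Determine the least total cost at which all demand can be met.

1345

A cheapest plan:
  B1–Hilo: 15 × 7 = 105
  B2–Orem: 30 × 2 = 60
  B2–Hilo: 5 × 6 = 30
  B3–Reno: 35 × 12 = 420
  B3–Hilo: 10 × 3 = 30
  B4–Hilo: 100 × 7 = 700
Total = 105 + 60 + 30 + 420 + 30 + 700 = 1345.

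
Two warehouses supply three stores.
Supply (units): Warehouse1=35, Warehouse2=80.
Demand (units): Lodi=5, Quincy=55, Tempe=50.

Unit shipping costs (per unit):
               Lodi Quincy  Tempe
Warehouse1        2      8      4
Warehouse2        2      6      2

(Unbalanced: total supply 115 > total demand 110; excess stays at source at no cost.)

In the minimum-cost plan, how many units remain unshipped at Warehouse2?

An optimal plan:
  Warehouse1–Lodi: 5 × 2 = 10
  Warehouse1–Quincy: 25 × 8 = 200
  Warehouse2–Quincy: 30 × 6 = 180
  Warehouse2–Tempe: 50 × 2 = 100
Total cost = 490.
Warehouse2 ships 80 of its 80, leaving 0.

0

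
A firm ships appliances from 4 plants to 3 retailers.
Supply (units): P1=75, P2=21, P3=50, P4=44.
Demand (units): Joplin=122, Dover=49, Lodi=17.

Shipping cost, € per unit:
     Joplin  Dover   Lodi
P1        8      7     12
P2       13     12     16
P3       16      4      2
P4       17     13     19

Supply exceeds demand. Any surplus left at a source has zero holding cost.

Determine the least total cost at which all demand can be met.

Optimal allocation:
  P1→Joplin: 75 × €8 = €600
  P2→Joplin: 21 × €13 = €273
  P3→Dover: 33 × €4 = €132
  P3→Lodi: 17 × €2 = €34
  P4→Joplin: 26 × €17 = €442
  P4→Dover: 16 × €13 = €208
Total = 600 + 273 + 132 + 34 + 442 + 208 = €1689.
(Supply check: P1 ships 75; P2 ships 21; P3 ships 50; P4 ships 42.)

1689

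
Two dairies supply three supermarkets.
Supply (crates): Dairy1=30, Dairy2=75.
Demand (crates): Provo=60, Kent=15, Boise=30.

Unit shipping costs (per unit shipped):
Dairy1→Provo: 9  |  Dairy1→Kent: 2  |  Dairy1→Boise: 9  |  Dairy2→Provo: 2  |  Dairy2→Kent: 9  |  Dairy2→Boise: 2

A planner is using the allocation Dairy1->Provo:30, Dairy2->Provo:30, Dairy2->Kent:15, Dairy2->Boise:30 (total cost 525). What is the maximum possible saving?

210

Current plan cost = 30·9 + 30·2 + 15·9 + 30·2 = 525.
Optimal plan:
  Dairy1 to Provo: 15 × 9 = 135
  Dairy1 to Kent: 15 × 2 = 30
  Dairy2 to Provo: 45 × 2 = 90
  Dairy2 to Boise: 30 × 2 = 60
Optimal cost = 315.
Saving = 525 − 315 = 210.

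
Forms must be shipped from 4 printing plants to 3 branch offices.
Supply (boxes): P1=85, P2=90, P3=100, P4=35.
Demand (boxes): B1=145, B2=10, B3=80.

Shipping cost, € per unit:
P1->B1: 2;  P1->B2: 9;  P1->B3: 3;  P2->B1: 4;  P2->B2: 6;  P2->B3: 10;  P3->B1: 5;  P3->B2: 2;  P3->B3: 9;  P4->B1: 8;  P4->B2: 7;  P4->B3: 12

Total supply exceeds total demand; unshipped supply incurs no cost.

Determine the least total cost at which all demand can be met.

Optimal allocation:
  P1–B1: 5 boxes
  P1–B3: 80 boxes
  P2–B1: 90 boxes
  P3–B1: 50 boxes
  P3–B2: 10 boxes
Total cost = €880.

880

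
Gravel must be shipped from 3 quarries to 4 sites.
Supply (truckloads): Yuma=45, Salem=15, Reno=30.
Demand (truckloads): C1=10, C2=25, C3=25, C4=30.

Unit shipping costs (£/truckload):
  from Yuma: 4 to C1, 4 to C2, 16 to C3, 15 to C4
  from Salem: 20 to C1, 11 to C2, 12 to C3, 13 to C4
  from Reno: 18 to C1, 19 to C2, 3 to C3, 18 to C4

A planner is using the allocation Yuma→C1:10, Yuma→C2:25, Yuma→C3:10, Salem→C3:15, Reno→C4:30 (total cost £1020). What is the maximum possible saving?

370

Current plan cost = 10·4 + 25·4 + 10·16 + 15·12 + 30·18 = £1020.
Optimal plan:
  Yuma–C1: 10 truckloads
  Yuma–C2: 25 truckloads
  Yuma–C4: 10 truckloads
  Salem–C4: 15 truckloads
  Reno–C3: 25 truckloads
  Reno–C4: 5 truckloads
Optimal cost = £650.
Saving = 1020 − 650 = £370.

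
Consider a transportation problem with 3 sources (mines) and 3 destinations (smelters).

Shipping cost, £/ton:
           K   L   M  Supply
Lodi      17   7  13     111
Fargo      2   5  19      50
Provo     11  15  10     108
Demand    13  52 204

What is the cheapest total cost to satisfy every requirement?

A cheapest plan:
  Lodi to L: 15 × £7 = £105
  Lodi to M: 96 × £13 = £1248
  Fargo to K: 13 × £2 = £26
  Fargo to L: 37 × £5 = £185
  Provo to M: 108 × £10 = £1080
Total = 105 + 1248 + 26 + 185 + 1080 = £2644.

2644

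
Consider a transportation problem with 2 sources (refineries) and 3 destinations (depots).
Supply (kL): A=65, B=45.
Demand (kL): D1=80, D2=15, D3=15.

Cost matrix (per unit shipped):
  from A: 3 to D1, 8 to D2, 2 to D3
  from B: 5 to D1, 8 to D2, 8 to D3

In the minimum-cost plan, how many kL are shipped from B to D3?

Solving gives:
  A→D1: 50 × 3 = 150
  A→D3: 15 × 2 = 30
  B→D1: 30 × 5 = 150
  B→D2: 15 × 8 = 120
Total cost = 450.
The route B→D3 is not used.

0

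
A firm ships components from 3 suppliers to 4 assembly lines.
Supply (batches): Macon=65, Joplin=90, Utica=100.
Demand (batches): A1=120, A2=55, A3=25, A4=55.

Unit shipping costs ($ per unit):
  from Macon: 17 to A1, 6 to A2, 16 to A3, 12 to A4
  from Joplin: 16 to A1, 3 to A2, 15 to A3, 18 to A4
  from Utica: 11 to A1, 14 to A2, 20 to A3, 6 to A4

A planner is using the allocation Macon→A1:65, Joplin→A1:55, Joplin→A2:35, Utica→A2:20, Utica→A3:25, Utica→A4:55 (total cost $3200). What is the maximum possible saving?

Current plan cost = 65·17 + 55·16 + 35·3 + 20·14 + 25·20 + 55·6 = $3200.
Optimal plan:
  Macon→A3: 10 batches
  Macon→A4: 55 batches
  Joplin→A1: 20 batches
  Joplin→A2: 55 batches
  Joplin→A3: 15 batches
  Utica→A1: 100 batches
Optimal cost = $2630.
Saving = 3200 − 2630 = $570.

570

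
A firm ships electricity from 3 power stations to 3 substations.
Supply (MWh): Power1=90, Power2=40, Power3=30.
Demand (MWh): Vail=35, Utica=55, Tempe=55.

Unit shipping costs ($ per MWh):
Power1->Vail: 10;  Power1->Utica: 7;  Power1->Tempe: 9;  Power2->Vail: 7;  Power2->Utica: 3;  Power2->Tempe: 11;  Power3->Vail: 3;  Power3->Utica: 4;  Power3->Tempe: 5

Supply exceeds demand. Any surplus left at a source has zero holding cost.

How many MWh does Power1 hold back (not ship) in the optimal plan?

Minimum-cost shipments:
  Power1–Vail: 5 × $10 = $50
  Power1–Utica: 15 × $7 = $105
  Power1–Tempe: 55 × $9 = $495
  Power2–Utica: 40 × $3 = $120
  Power3–Vail: 30 × $3 = $90
Total cost = $860.
Power1 ships 75 of its 90, leaving 15.

15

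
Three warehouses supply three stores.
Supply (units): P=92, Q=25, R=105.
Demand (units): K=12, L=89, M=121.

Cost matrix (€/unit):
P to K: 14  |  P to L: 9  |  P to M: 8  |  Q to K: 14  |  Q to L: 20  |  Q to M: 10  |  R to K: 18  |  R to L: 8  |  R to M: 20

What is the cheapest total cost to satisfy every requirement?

1994

One minimum-cost allocation:
  P–M: 92 × €8 = €736
  Q–M: 25 × €10 = €250
  R–K: 12 × €18 = €216
  R–L: 89 × €8 = €712
  R–M: 4 × €20 = €80
Total = 736 + 250 + 216 + 712 + 80 = €1994.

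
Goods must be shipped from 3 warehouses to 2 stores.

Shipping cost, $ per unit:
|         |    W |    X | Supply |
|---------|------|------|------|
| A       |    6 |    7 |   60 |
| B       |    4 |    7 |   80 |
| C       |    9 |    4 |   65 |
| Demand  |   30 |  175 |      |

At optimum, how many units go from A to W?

0

The minimum-cost plan:
  A–X: 60 × $7 = $420
  B–W: 30 × $4 = $120
  B–X: 50 × $7 = $350
  C–X: 65 × $4 = $260
Total cost = $1150.
The route A→W is not used.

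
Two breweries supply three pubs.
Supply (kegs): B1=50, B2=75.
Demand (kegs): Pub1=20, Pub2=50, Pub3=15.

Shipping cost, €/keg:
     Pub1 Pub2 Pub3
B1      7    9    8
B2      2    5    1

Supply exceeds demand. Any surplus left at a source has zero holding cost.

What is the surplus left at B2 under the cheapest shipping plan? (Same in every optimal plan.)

Minimum-cost shipments:
  B1 to Pub2: 10 × €9 = €90
  B2 to Pub1: 20 × €2 = €40
  B2 to Pub2: 40 × €5 = €200
  B2 to Pub3: 15 × €1 = €15
Total cost = €345.
B2 ships 75 of its 75, leaving 0.

0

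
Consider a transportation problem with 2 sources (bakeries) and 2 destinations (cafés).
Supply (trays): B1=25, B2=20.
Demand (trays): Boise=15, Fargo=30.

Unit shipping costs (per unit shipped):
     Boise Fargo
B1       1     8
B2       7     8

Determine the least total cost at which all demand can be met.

255

An optimal shipping plan:
  B1–Boise: 15 × 1 = 15
  B1–Fargo: 10 × 8 = 80
  B2–Fargo: 20 × 8 = 160
Total = 15 + 80 + 160 = 255.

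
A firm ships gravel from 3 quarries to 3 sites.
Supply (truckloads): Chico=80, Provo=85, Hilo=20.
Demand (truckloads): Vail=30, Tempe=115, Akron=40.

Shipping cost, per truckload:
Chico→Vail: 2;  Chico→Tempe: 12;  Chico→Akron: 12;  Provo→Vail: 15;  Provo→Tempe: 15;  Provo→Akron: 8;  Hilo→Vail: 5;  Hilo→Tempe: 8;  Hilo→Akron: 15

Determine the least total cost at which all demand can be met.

Optimal allocation:
  Chico→Vail: 30 × 2 = 60
  Chico→Tempe: 50 × 12 = 600
  Provo→Tempe: 45 × 15 = 675
  Provo→Akron: 40 × 8 = 320
  Hilo→Tempe: 20 × 8 = 160
Total = 60 + 600 + 675 + 320 + 160 = 1815.

1815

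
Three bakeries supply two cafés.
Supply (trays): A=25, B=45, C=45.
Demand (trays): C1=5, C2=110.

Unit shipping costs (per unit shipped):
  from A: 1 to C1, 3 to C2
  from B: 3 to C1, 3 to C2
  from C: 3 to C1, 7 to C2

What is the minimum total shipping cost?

505

A cheapest plan:
  A→C2: 25 trays
  B→C2: 45 trays
  C→C1: 5 trays
  C→C2: 40 trays
Total cost = 505.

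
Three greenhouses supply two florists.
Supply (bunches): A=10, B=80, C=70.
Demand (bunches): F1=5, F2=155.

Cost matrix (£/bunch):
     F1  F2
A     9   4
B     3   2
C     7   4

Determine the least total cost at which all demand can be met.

485

One minimum-cost allocation:
  A–F2: 10 × £4 = £40
  B–F1: 5 × £3 = £15
  B–F2: 75 × £2 = £150
  C–F2: 70 × £4 = £280
Total = 40 + 15 + 150 + 280 = £485.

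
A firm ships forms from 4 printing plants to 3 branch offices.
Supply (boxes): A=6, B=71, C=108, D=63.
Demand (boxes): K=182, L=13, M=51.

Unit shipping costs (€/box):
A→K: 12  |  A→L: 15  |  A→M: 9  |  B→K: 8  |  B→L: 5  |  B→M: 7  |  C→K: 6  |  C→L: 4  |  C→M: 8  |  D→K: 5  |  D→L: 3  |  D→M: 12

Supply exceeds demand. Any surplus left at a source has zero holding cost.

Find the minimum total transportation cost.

1481

One minimum-cost allocation:
  A->M: 4 × €9 = €36
  B->K: 11 × €8 = €88
  B->L: 13 × €5 = €65
  B->M: 47 × €7 = €329
  C->K: 108 × €6 = €648
  D->K: 63 × €5 = €315
Total = 36 + 88 + 65 + 329 + 648 + 315 = €1481.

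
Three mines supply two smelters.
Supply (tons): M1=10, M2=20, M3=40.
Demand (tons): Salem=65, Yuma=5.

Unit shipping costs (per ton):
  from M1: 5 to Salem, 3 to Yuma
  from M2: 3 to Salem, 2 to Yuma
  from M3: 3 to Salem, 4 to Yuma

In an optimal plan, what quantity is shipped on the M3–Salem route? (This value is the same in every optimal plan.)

Solving gives:
  M1->Salem: 5 tons
  M1->Yuma: 5 tons
  M2->Salem: 20 tons
  M3->Salem: 40 tons
Total cost = 220.
So M3→Salem carries 40 tons.

40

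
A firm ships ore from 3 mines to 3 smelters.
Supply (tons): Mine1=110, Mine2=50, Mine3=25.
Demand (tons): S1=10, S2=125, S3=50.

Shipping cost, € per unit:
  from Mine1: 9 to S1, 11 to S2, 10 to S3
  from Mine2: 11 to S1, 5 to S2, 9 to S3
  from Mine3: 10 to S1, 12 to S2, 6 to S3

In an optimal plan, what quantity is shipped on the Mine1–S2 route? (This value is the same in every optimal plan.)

75

Solving gives:
  Mine1→S1: 10 × €9 = €90
  Mine1→S2: 75 × €11 = €825
  Mine1→S3: 25 × €10 = €250
  Mine2→S2: 50 × €5 = €250
  Mine3→S3: 25 × €6 = €150
Total cost = €1565.
So Mine1→S2 carries 75 tons.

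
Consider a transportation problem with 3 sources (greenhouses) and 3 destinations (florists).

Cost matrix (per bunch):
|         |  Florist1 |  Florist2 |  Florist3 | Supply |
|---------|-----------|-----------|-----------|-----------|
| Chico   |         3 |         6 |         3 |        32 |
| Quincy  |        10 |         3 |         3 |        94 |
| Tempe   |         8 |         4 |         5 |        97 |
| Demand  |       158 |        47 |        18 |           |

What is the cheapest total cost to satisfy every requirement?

1357

An optimal shipping plan:
  Chico–Florist1: 32 × 3 = 96
  Quincy–Florist1: 29 × 10 = 290
  Quincy–Florist2: 47 × 3 = 141
  Quincy–Florist3: 18 × 3 = 54
  Tempe–Florist1: 97 × 8 = 776
Total = 96 + 290 + 141 + 54 + 776 = 1357.
(Supply check: Chico ships 32; Quincy ships 94; Tempe ships 97.)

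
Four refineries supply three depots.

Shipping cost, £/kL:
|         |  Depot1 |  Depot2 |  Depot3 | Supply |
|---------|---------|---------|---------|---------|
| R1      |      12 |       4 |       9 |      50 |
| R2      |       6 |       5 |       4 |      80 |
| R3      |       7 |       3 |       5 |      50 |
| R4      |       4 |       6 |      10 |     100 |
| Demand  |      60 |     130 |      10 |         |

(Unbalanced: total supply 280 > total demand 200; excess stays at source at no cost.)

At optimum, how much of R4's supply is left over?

40

An optimal plan:
  R1–Depot2: 50 × £4 = £200
  R2–Depot2: 30 × £5 = £150
  R2–Depot3: 10 × £4 = £40
  R3–Depot2: 50 × £3 = £150
  R4–Depot1: 60 × £4 = £240
Total cost = £780.
R4 ships 60 of its 100, leaving 40.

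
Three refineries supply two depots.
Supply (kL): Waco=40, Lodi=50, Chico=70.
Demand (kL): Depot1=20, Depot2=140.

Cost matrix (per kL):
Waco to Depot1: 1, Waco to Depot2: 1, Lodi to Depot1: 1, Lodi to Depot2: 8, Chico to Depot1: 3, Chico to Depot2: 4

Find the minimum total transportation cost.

580

Optimal allocation:
  Waco to Depot2: 40 × 1 = 40
  Lodi to Depot1: 20 × 1 = 20
  Lodi to Depot2: 30 × 8 = 240
  Chico to Depot2: 70 × 4 = 280
Total = 40 + 20 + 240 + 280 = 580.
(Supply check: Waco ships 40; Lodi ships 50; Chico ships 70.)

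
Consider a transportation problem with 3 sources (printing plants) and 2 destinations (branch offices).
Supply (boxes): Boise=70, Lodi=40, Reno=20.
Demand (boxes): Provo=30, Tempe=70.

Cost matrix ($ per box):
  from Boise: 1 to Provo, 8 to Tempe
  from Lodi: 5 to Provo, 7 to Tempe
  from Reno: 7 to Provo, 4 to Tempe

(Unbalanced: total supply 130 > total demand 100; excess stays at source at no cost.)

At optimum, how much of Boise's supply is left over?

30

Minimum-cost shipments:
  Boise–Provo: 30 × $1 = $30
  Boise–Tempe: 10 × $8 = $80
  Lodi–Tempe: 40 × $7 = $280
  Reno–Tempe: 20 × $4 = $80
Total cost = $470.
Boise ships 40 of its 70, leaving 30.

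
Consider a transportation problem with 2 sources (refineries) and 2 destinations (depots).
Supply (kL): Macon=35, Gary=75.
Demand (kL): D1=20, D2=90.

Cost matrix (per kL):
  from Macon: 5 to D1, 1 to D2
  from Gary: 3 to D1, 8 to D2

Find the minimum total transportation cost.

535

A cheapest plan:
  Macon to D2: 35 × 1 = 35
  Gary to D1: 20 × 3 = 60
  Gary to D2: 55 × 8 = 440
Total = 35 + 60 + 440 = 535.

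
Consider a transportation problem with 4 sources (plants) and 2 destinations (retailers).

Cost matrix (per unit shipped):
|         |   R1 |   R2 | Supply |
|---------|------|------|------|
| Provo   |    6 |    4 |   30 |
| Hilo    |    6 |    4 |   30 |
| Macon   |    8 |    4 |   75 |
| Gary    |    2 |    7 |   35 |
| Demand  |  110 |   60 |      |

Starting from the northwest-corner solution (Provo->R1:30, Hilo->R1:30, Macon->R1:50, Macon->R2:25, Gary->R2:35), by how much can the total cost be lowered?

Current plan cost = 30·6 + 30·6 + 50·8 + 25·4 + 35·7 = 1105.
Optimal plan:
  Provo–R1: 30 × 6 = 180
  Hilo–R1: 30 × 6 = 180
  Macon–R1: 15 × 8 = 120
  Macon–R2: 60 × 4 = 240
  Gary–R1: 35 × 2 = 70
Optimal cost = 790.
Saving = 1105 − 790 = 315.

315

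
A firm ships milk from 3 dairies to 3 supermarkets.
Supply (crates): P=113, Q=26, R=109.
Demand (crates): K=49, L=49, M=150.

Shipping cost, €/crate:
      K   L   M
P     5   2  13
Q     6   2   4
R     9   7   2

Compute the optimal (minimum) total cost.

860

A cheapest plan:
  P–K: 49 × €5 = €245
  P–L: 49 × €2 = €98
  P–M: 15 × €13 = €195
  Q–M: 26 × €4 = €104
  R–M: 109 × €2 = €218
Total = 245 + 98 + 195 + 104 + 218 = €860.
(Supply check: P ships 113; Q ships 26; R ships 109.)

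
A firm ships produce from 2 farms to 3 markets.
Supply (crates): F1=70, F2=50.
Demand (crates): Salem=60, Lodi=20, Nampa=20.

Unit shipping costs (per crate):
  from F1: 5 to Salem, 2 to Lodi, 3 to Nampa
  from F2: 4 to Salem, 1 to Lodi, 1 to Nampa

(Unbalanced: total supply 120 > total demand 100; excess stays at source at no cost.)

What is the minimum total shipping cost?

330

Optimal allocation:
  F1->Salem: 30 × 5 = 150
  F1->Lodi: 20 × 2 = 40
  F2->Salem: 30 × 4 = 120
  F2->Nampa: 20 × 1 = 20
Total = 150 + 40 + 120 + 20 = 330.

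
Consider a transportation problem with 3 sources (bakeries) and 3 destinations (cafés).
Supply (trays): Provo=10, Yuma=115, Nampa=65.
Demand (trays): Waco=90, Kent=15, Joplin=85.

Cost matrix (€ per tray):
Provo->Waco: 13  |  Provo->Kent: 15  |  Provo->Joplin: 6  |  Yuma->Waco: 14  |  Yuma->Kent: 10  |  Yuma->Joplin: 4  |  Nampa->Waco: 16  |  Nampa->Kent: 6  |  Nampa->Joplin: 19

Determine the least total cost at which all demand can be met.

A cheapest plan:
  Provo to Waco: 10 × €13 = €130
  Yuma to Waco: 30 × €14 = €420
  Yuma to Joplin: 85 × €4 = €340
  Nampa to Waco: 50 × €16 = €800
  Nampa to Kent: 15 × €6 = €90
Total = 130 + 420 + 340 + 800 + 90 = €1780.
(Supply check: Provo ships 10; Yuma ships 115; Nampa ships 65.)

1780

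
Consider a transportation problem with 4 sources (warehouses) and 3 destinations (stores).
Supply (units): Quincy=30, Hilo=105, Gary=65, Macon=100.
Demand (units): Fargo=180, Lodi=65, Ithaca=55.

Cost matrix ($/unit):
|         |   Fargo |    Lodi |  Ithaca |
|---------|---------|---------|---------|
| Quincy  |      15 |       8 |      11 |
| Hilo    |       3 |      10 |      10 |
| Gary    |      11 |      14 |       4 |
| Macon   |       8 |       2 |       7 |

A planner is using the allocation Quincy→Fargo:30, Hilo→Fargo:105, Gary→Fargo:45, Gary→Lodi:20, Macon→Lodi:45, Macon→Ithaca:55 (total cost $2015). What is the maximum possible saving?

540

Current plan cost = 30·15 + 105·3 + 45·11 + 20·14 + 45·2 + 55·7 = $2015.
Optimal plan:
  Quincy->Lodi: 30 × $8 = $240
  Hilo->Fargo: 105 × $3 = $315
  Gary->Fargo: 10 × $11 = $110
  Gary->Ithaca: 55 × $4 = $220
  Macon->Fargo: 65 × $8 = $520
  Macon->Lodi: 35 × $2 = $70
Optimal cost = $1475.
Saving = 2015 − 1475 = $540.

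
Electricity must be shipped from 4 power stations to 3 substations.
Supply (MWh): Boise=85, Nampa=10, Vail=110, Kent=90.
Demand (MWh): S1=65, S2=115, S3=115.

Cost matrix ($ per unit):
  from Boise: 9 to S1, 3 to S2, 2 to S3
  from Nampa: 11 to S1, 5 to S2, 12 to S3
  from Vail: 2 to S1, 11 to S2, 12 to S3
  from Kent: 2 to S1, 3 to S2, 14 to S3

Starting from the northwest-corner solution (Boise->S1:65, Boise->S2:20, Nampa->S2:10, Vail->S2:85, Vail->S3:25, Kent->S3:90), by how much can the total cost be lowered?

Current plan cost = 65·9 + 20·3 + 10·5 + 85·11 + 25·12 + 90·14 = $3190.
Optimal plan:
  Boise->S3: 85 × $2 = $170
  Nampa->S2: 10 × $5 = $50
  Vail->S1: 65 × $2 = $130
  Vail->S2: 15 × $11 = $165
  Vail->S3: 30 × $12 = $360
  Kent->S2: 90 × $3 = $270
Optimal cost = $1145.
Saving = 3190 − 1145 = $2045.

2045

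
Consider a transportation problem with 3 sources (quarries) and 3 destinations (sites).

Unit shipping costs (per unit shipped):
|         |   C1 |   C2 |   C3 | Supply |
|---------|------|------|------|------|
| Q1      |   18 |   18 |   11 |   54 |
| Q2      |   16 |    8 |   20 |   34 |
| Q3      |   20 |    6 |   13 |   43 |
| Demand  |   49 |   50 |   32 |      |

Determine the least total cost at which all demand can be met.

1494

Optimal allocation:
  Q1 to C1: 22 truckloads
  Q1 to C3: 32 truckloads
  Q2 to C1: 27 truckloads
  Q2 to C2: 7 truckloads
  Q3 to C2: 43 truckloads
Total cost = 1494.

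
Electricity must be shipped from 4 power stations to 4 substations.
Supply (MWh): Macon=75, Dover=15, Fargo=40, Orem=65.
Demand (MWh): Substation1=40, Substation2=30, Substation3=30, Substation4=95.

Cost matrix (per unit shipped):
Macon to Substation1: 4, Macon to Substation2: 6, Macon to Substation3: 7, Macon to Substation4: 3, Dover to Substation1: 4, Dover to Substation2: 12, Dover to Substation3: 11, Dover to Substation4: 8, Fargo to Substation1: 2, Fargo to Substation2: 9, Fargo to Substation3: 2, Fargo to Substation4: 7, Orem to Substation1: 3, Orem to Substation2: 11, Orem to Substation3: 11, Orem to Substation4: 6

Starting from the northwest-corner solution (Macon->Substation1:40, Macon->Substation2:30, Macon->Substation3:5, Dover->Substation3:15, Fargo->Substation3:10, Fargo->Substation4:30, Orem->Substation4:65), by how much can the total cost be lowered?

Current plan cost = 40·4 + 30·6 + 5·7 + 15·11 + 10·2 + 30·7 + 65·6 = 1160.
Optimal plan:
  Macon to Substation2: 30 × 6 = 180
  Macon to Substation4: 45 × 3 = 135
  Dover to Substation1: 15 × 4 = 60
  Fargo to Substation1: 10 × 2 = 20
  Fargo to Substation3: 30 × 2 = 60
  Orem to Substation1: 15 × 3 = 45
  Orem to Substation4: 50 × 6 = 300
Optimal cost = 800.
Saving = 1160 − 800 = 360.

360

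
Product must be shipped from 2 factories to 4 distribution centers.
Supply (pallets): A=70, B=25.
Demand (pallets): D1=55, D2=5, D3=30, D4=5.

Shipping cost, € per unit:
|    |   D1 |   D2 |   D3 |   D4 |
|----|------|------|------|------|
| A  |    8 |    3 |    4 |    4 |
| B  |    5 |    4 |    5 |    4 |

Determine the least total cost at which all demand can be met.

A cheapest plan:
  A→D1: 30 × €8 = €240
  A→D2: 5 × €3 = €15
  A→D3: 30 × €4 = €120
  A→D4: 5 × €4 = €20
  B→D1: 25 × €5 = €125
Total = 240 + 15 + 120 + 20 + 125 = €520.
(Supply check: A ships 70; B ships 25.)

520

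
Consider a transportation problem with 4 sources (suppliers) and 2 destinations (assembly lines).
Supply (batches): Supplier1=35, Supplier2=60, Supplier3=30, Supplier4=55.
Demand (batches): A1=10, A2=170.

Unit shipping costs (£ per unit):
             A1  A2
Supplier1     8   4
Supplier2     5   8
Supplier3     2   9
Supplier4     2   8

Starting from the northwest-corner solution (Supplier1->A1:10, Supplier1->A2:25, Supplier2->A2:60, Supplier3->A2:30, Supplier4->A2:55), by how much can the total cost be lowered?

110

Current plan cost = 10·8 + 25·4 + 60·8 + 30·9 + 55·8 = £1370.
Optimal plan:
  Supplier1 to A2: 35 batches
  Supplier2 to A2: 60 batches
  Supplier3 to A1: 10 batches
  Supplier3 to A2: 20 batches
  Supplier4 to A2: 55 batches
Optimal cost = £1260.
Saving = 1370 − 1260 = £110.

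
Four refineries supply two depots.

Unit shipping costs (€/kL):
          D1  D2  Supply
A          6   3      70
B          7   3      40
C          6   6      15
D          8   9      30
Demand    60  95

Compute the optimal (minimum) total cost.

705

One minimum-cost allocation:
  A–D1: 15 × €6 = €90
  A–D2: 55 × €3 = €165
  B–D2: 40 × €3 = €120
  C–D1: 15 × €6 = €90
  D–D1: 30 × €8 = €240
Total = 90 + 165 + 120 + 90 + 240 = €705.
(Supply check: A ships 70; B ships 40; C ships 15; D ships 30.)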